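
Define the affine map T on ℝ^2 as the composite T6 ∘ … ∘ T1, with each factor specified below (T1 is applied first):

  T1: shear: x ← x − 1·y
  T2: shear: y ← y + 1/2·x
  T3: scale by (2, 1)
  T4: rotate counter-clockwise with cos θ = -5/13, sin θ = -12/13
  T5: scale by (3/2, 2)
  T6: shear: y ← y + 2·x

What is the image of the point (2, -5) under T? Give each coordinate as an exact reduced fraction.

T(p) = (-132/13, -45)

T1 shear: x ← x − 1·y: (2, -5) → (7, -5)
T2 shear: y ← y + 1/2·x: (7, -5) → (7, -3/2)
T3 scale by (2, 1): (7, -3/2) → (14, -3/2)
T4 rotate counter-clockwise with cos θ = -5/13, sin θ = -12/13: (14, -3/2) → (-88/13, -321/26)
T5 scale by (3/2, 2): (-88/13, -321/26) → (-132/13, -321/13)
T6 shear: y ← y + 2·x: (-132/13, -321/13) → (-132/13, -45)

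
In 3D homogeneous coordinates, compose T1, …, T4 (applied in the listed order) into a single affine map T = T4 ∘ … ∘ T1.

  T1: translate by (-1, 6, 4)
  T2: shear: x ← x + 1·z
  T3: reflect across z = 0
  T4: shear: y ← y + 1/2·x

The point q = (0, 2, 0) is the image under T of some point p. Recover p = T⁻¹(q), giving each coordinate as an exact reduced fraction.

T1 = [1 0 0 -1; 0 1 0 6; 0 0 1 4; 0 0 0 1]
T2·T1 = [1 0 1 3; 0 1 0 6; 0 0 1 4; 0 0 0 1]
T3·…·T1 = [1 0 1 3; 0 1 0 6; 0 0 -1 -4; 0 0 0 1]
T4·…·T1 = [1 0 1 3; 1/2 1 1/2 15/2; 0 0 -1 -4; 0 0 0 1]
det M = -1; M⁻¹ = [1 0 1 1; -1/2 1 0 -6; 0 0 -1 -4; 0 0 0 1]
M⁻¹ · (0, 2, 0)ᵀ = (1, -4, -4)ᵀ

p = (1, -4, -4)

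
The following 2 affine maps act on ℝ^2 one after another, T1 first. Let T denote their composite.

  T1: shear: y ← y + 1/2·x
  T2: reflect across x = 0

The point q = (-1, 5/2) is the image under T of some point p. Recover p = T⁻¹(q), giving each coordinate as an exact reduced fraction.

T1 = [1 0 0; 1/2 1 0; 0 0 1]
T2·T1 = [-1 0 0; 1/2 1 0; 0 0 1]
det M = -1; M⁻¹ = [-1 0 0; 1/2 1 0; 0 0 1]
M⁻¹ · (-1, 5/2)ᵀ = (1, 2)ᵀ

p = (1, 2)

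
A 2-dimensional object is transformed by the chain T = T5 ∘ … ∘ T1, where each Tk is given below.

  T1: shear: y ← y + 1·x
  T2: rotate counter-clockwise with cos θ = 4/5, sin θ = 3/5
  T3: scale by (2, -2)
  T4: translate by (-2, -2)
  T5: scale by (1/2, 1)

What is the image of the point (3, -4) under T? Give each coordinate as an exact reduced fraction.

T1 shear: y ← y + 1·x: (3, -4) → (3, -1)
T2 rotate counter-clockwise with cos θ = 4/5, sin θ = 3/5: (3, -1) → (3, 1)
T3 scale by (2, -2): (3, 1) → (6, -2)
T4 translate by (-2, -2): (6, -2) → (4, -4)
T5 scale by (1/2, 1): (4, -4) → (2, -4)

T(p) = (2, -4)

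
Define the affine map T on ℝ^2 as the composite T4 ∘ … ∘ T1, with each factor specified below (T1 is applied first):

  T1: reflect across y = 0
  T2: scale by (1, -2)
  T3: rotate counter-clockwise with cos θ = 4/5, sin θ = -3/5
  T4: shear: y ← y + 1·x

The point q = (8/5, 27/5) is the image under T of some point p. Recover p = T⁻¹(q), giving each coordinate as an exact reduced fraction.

p = (-1, 2)

T1 = [1 0 0; 0 -1 0; 0 0 1]
T2·T1 = [1 0 0; 0 2 0; 0 0 1]
T3·…·T1 = [4/5 6/5 0; -3/5 8/5 0; 0 0 1]
T4·…·T1 = [4/5 6/5 0; 1/5 14/5 0; 0 0 1]
det M = 2; M⁻¹ = [7/5 -3/5 0; -1/10 2/5 0; 0 0 1]
M⁻¹ · (8/5, 27/5)ᵀ = (-1, 2)ᵀ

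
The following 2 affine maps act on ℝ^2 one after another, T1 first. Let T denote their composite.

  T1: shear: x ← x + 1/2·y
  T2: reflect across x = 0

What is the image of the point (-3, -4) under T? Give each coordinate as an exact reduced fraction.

T(p) = (5, -4)

T1 shear: x ← x + 1/2·y: (-3, -4) → (-5, -4)
T2 reflect across x = 0: (-5, -4) → (5, -4)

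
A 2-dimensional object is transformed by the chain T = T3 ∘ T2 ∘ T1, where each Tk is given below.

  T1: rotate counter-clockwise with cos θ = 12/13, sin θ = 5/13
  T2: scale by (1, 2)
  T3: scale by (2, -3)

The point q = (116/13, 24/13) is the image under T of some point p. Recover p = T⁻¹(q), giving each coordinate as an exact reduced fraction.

p = (4, -2)

T1 = [12/13 -5/13 0; 5/13 12/13 0; 0 0 1]
T2·T1 = [12/13 -5/13 0; 10/13 24/13 0; 0 0 1]
T3·…·T1 = [24/13 -10/13 0; -30/13 -72/13 0; 0 0 1]
det M = -12; M⁻¹ = [6/13 -5/78 0; -5/26 -2/13 0; 0 0 1]
M⁻¹ · (116/13, 24/13)ᵀ = (4, -2)ᵀ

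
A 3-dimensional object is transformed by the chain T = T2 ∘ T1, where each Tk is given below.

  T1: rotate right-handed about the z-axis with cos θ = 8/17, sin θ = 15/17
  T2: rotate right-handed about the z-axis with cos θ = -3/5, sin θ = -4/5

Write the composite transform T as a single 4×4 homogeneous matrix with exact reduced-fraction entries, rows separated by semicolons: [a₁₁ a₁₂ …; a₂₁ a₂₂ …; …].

T = [36/85 77/85 0 0; -77/85 36/85 0 0; 0 0 1 0; 0 0 0 1]

T1 = [8/17 -15/17 0 0; 15/17 8/17 0 0; 0 0 1 0; 0 0 0 1]
T2·T1 = [36/85 77/85 0 0; -77/85 36/85 0 0; 0 0 1 0; 0 0 0 1]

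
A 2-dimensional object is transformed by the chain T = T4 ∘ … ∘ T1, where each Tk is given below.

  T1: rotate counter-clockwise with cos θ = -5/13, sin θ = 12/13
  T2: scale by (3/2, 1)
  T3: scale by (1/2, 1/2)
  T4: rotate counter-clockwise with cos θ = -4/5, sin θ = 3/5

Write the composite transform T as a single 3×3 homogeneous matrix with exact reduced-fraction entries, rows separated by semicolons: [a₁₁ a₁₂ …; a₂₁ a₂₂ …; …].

T = [-3/65 87/130 0; -141/260 -17/65 0; 0 0 1]

T1 = [-5/13 -12/13 0; 12/13 -5/13 0; 0 0 1]
T2·T1 = [-15/26 -18/13 0; 12/13 -5/13 0; 0 0 1]
T3·…·T1 = [-15/52 -9/13 0; 6/13 -5/26 0; 0 0 1]
T4·…·T1 = [-3/65 87/130 0; -141/260 -17/65 0; 0 0 1]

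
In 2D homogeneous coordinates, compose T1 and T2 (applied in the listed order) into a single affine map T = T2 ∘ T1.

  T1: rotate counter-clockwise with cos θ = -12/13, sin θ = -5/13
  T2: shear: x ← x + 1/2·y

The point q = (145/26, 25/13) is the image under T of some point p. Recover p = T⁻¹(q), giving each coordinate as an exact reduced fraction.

T1 = [-12/13 5/13 0; -5/13 -12/13 0; 0 0 1]
T2·T1 = [-29/26 -1/13 0; -5/13 -12/13 0; 0 0 1]
det M = 1; M⁻¹ = [-12/13 1/13 0; 5/13 -29/26 0; 0 0 1]
M⁻¹ · (145/26, 25/13)ᵀ = (-5, 0)ᵀ

p = (-5, 0)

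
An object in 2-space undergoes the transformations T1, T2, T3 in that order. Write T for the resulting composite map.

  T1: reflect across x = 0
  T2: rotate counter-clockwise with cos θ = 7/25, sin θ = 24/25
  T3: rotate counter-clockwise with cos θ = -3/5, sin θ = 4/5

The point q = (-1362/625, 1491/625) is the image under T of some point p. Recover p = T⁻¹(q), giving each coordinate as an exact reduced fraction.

T1 = [-1 0 0; 0 1 0; 0 0 1]
T2·T1 = [-7/25 -24/25 0; -24/25 7/25 0; 0 0 1]
T3·…·T1 = [117/125 44/125 0; 44/125 -117/125 0; 0 0 1]
det M = -1; M⁻¹ = [117/125 44/125 0; 44/125 -117/125 0; 0 0 1]
M⁻¹ · (-1362/625, 1491/625)ᵀ = (-6/5, -3)ᵀ

p = (-6/5, -3)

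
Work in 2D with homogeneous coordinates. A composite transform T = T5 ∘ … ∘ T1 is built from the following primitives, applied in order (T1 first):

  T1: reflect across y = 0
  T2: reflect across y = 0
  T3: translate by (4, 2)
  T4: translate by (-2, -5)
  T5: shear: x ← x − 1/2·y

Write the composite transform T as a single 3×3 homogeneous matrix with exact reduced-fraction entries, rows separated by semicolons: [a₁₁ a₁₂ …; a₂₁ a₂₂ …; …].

T = [1 -1/2 7/2; 0 1 -3; 0 0 1]

T1 = [1 0 0; 0 -1 0; 0 0 1]
T2·T1 = [1 0 0; 0 1 0; 0 0 1]
T3·…·T1 = [1 0 4; 0 1 2; 0 0 1]
T4·…·T1 = [1 0 2; 0 1 -3; 0 0 1]
T5·…·T1 = [1 -1/2 7/2; 0 1 -3; 0 0 1]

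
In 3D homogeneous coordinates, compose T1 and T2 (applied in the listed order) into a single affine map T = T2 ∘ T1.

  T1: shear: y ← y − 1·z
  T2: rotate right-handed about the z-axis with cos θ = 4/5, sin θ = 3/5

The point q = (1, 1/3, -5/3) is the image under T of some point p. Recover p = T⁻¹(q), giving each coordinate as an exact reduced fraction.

p = (1, -2, -5/3)

T1 = [1 0 0 0; 0 1 -1 0; 0 0 1 0; 0 0 0 1]
T2·T1 = [4/5 -3/5 3/5 0; 3/5 4/5 -4/5 0; 0 0 1 0; 0 0 0 1]
det M = 1; M⁻¹ = [4/5 3/5 0 0; -3/5 4/5 1 0; 0 0 1 0; 0 0 0 1]
M⁻¹ · (1, 1/3, -5/3)ᵀ = (1, -2, -5/3)ᵀ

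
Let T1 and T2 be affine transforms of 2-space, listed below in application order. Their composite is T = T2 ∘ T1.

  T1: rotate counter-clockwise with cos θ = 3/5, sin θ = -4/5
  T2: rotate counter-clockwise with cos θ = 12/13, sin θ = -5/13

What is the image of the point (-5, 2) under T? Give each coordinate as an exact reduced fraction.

T(p) = (46/65, 347/65)

T1 rotate counter-clockwise with cos θ = 3/5, sin θ = -4/5: (-5, 2) → (-7/5, 26/5)
T2 rotate counter-clockwise with cos θ = 12/13, sin θ = -5/13: (-7/5, 26/5) → (46/65, 347/65)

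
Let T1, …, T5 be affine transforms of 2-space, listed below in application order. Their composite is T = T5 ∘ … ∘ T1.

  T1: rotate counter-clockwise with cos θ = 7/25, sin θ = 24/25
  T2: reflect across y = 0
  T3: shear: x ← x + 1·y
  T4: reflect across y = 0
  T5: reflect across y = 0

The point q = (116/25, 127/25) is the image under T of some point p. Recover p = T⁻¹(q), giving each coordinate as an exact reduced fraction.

T1 = [7/25 -24/25 0; 24/25 7/25 0; 0 0 1]
T2·T1 = [7/25 -24/25 0; -24/25 -7/25 0; 0 0 1]
T3·…·T1 = [-17/25 -31/25 0; -24/25 -7/25 0; 0 0 1]
T4·…·T1 = [-17/25 -31/25 0; 24/25 7/25 0; 0 0 1]
T5·…·T1 = [-17/25 -31/25 0; -24/25 -7/25 0; 0 0 1]
det M = -1; M⁻¹ = [7/25 -31/25 0; -24/25 17/25 0; 0 0 1]
M⁻¹ · (116/25, 127/25)ᵀ = (-5, -1)ᵀ

p = (-5, -1)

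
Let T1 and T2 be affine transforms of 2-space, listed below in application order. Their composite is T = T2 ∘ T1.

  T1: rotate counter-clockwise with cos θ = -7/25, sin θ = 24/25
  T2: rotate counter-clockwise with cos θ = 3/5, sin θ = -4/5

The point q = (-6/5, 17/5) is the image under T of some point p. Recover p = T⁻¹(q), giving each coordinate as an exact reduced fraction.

T1 = [-7/25 -24/25 0; 24/25 -7/25 0; 0 0 1]
T2·T1 = [3/5 -4/5 0; 4/5 3/5 0; 0 0 1]
det M = 1; M⁻¹ = [3/5 4/5 0; -4/5 3/5 0; 0 0 1]
M⁻¹ · (-6/5, 17/5)ᵀ = (2, 3)ᵀ

p = (2, 3)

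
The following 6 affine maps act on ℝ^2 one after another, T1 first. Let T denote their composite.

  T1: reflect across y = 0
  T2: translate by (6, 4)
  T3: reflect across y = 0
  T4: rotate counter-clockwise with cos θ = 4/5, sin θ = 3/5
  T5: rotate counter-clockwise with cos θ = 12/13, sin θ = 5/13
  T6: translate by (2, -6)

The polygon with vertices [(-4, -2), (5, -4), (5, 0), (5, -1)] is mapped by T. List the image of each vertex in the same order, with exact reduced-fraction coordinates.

T1 reflect across y = 0: (-4, -2) → (-4, 2); (5, -4) → (5, 4); (5, 0) → (5, 0); (5, -1) → (5, 1)
T2 translate by (6, 4): (-4, 2) → (2, 6); (5, 4) → (11, 8); (5, 0) → (11, 4); (5, 1) → (11, 5)
T3 reflect across y = 0: (2, 6) → (2, -6); (11, 8) → (11, -8); (11, 4) → (11, -4); (11, 5) → (11, -5)
T4 rotate counter-clockwise with cos θ = 4/5, sin θ = 3/5: (2, -6) → (26/5, -18/5); (11, -8) → (68/5, 1/5); (11, -4) → (56/5, 17/5); (11, -5) → (59/5, 13/5)
T5 rotate counter-clockwise with cos θ = 12/13, sin θ = 5/13: (26/5, -18/5) → (402/65, -86/65); (68/5, 1/5) → (811/65, 352/65); (56/5, 17/5) → (587/65, 484/65); (59/5, 13/5) → (643/65, 451/65)
T6 translate by (2, -6): (402/65, -86/65) → (532/65, -476/65); (811/65, 352/65) → (941/65, -38/65); (587/65, 484/65) → (717/65, 94/65); (643/65, 451/65) → (773/65, 61/65)

image vertices: (532/65, -476/65), (941/65, -38/65), (717/65, 94/65), (773/65, 61/65)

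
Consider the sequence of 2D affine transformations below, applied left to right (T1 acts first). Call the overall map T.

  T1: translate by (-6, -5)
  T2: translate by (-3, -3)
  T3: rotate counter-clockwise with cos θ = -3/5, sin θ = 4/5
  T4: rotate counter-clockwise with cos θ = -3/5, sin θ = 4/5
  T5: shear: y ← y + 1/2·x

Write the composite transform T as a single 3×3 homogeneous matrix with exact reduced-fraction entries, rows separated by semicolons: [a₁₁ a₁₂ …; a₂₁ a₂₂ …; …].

T = [-7/25 24/25 -129/25; -11/10 1/5 83/10; 0 0 1]

T1 = [1 0 -6; 0 1 -5; 0 0 1]
T2·T1 = [1 0 -9; 0 1 -8; 0 0 1]
T3·…·T1 = [-3/5 -4/5 59/5; 4/5 -3/5 -12/5; 0 0 1]
T4·…·T1 = [-7/25 24/25 -129/25; -24/25 -7/25 272/25; 0 0 1]
T5·…·T1 = [-7/25 24/25 -129/25; -11/10 1/5 83/10; 0 0 1]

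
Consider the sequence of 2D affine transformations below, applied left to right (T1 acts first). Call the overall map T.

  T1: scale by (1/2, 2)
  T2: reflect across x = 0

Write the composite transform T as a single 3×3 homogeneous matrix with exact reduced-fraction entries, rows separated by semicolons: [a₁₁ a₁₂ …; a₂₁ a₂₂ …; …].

T1 = [1/2 0 0; 0 2 0; 0 0 1]
T2·T1 = [-1/2 0 0; 0 2 0; 0 0 1]

T = [-1/2 0 0; 0 2 0; 0 0 1]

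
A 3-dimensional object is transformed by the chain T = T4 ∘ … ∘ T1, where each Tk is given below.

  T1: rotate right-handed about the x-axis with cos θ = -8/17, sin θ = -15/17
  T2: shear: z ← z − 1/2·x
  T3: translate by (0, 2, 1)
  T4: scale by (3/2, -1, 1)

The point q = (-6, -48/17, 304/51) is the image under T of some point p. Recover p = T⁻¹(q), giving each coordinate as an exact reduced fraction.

T1 = [1 0 0 0; 0 -8/17 15/17 0; 0 -15/17 -8/17 0; 0 0 0 1]
T2·T1 = [1 0 0 0; 0 -8/17 15/17 0; -1/2 -15/17 -8/17 0; 0 0 0 1]
T3·…·T1 = [1 0 0 0; 0 -8/17 15/17 2; -1/2 -15/17 -8/17 1; 0 0 0 1]
T4·…·T1 = [3/2 0 0 0; 0 8/17 -15/17 -2; -1/2 -15/17 -8/17 1; 0 0 0 1]
det M = -3/2; M⁻¹ = [2/3 0 0 0; -5/17 8/17 -15/17 31/17; -8/51 -15/17 -8/17 -22/17; 0 0 0 1]
M⁻¹ · (-6, -48/17, 304/51)ᵀ = (-4, -3, -2/3)ᵀ

p = (-4, -3, -2/3)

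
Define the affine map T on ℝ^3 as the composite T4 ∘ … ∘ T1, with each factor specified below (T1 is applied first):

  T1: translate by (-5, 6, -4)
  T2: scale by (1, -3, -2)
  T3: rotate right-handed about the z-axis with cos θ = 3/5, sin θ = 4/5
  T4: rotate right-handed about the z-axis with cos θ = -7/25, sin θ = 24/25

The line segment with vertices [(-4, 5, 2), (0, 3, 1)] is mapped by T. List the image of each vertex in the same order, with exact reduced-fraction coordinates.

T1 translate by (-5, 6, -4): (-4, 5, 2) → (-9, 11, -2); (0, 3, 1) → (-5, 9, -3)
T2 scale by (1, -3, -2): (-9, 11, -2) → (-9, -33, 4); (-5, 9, -3) → (-5, -27, 6)
T3 rotate right-handed about the z-axis with cos θ = 3/5, sin θ = 4/5: (-9, -33, 4) → (21, -27, 4); (-5, -27, 6) → (93/5, -101/5, 6)
T4 rotate right-handed about the z-axis with cos θ = -7/25, sin θ = 24/25: (21, -27, 4) → (501/25, 693/25, 4); (93/5, -101/5, 6) → (1773/125, 2939/125, 6)

image vertices: (501/25, 693/25, 4), (1773/125, 2939/125, 6)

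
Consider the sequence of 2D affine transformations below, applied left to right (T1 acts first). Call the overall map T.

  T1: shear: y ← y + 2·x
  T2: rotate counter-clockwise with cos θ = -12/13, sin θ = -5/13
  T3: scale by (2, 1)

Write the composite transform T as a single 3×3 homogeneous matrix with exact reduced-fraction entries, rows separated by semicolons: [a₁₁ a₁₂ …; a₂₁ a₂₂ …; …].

T1 = [1 0 0; 2 1 0; 0 0 1]
T2·T1 = [-2/13 5/13 0; -29/13 -12/13 0; 0 0 1]
T3·…·T1 = [-4/13 10/13 0; -29/13 -12/13 0; 0 0 1]

T = [-4/13 10/13 0; -29/13 -12/13 0; 0 0 1]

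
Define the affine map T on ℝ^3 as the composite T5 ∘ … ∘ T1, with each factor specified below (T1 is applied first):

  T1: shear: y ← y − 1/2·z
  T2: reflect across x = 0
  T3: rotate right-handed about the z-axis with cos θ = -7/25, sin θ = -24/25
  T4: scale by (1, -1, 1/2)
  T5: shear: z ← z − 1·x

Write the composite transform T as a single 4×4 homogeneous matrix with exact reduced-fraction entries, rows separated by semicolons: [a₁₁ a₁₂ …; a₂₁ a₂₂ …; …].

T = [7/25 24/25 -12/25 0; -24/25 7/25 -7/50 0; -7/25 -24/25 49/50 0; 0 0 0 1]

T1 = [1 0 0 0; 0 1 -1/2 0; 0 0 1 0; 0 0 0 1]
T2·T1 = [-1 0 0 0; 0 1 -1/2 0; 0 0 1 0; 0 0 0 1]
T3·…·T1 = [7/25 24/25 -12/25 0; 24/25 -7/25 7/50 0; 0 0 1 0; 0 0 0 1]
T4·…·T1 = [7/25 24/25 -12/25 0; -24/25 7/25 -7/50 0; 0 0 1/2 0; 0 0 0 1]
T5·…·T1 = [7/25 24/25 -12/25 0; -24/25 7/25 -7/50 0; -7/25 -24/25 49/50 0; 0 0 0 1]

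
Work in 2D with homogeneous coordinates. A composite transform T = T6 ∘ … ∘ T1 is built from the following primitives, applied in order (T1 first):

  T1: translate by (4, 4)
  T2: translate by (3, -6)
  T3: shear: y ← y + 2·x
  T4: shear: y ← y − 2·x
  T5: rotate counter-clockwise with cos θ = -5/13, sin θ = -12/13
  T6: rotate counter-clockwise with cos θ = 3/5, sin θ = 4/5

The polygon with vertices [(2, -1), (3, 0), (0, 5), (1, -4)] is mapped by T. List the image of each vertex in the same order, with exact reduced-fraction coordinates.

T1 translate by (4, 4): (2, -1) → (6, 3); (3, 0) → (7, 4); (0, 5) → (4, 9); (1, -4) → (5, 0)
T2 translate by (3, -6): (6, 3) → (9, -3); (7, 4) → (10, -2); (4, 9) → (7, 3); (5, 0) → (8, -6)
T3 shear: y ← y + 2·x: (9, -3) → (9, 15); (10, -2) → (10, 18); (7, 3) → (7, 17); (8, -6) → (8, 10)
T4 shear: y ← y − 2·x: (9, 15) → (9, -3); (10, 18) → (10, -2); (7, 17) → (7, 3); (8, 10) → (8, -6)
T5 rotate counter-clockwise with cos θ = -5/13, sin θ = -12/13: (9, -3) → (-81/13, -93/13); (10, -2) → (-74/13, -110/13); (7, 3) → (1/13, -99/13); (8, -6) → (-112/13, -66/13)
T6 rotate counter-clockwise with cos θ = 3/5, sin θ = 4/5: (-81/13, -93/13) → (129/65, -603/65); (-74/13, -110/13) → (218/65, -626/65); (1/13, -99/13) → (399/65, -293/65); (-112/13, -66/13) → (-72/65, -646/65)

image vertices: (129/65, -603/65), (218/65, -626/65), (399/65, -293/65), (-72/65, -646/65)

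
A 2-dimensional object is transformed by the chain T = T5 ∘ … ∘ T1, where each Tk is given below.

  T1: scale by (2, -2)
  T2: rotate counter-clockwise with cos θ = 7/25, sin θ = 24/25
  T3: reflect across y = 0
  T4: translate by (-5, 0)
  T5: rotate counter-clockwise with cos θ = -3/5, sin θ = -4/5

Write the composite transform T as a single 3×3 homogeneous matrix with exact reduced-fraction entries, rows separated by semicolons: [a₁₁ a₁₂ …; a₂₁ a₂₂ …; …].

T1 = [2 0 0; 0 -2 0; 0 0 1]
T2·T1 = [14/25 48/25 0; 48/25 -14/25 0; 0 0 1]
T3·…·T1 = [14/25 48/25 0; -48/25 14/25 0; 0 0 1]
T4·…·T1 = [14/25 48/25 -5; -48/25 14/25 0; 0 0 1]
T5·…·T1 = [-234/125 -88/125 3; 88/125 -234/125 4; 0 0 1]

T = [-234/125 -88/125 3; 88/125 -234/125 4; 0 0 1]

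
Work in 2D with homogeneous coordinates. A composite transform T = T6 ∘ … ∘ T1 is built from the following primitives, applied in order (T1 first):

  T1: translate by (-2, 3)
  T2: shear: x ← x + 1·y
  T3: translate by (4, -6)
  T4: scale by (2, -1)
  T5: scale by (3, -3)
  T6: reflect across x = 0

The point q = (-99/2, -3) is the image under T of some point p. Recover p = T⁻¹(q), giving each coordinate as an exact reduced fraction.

T1 = [1 0 -2; 0 1 3; 0 0 1]
T2·T1 = [1 1 1; 0 1 3; 0 0 1]
T3·…·T1 = [1 1 5; 0 1 -3; 0 0 1]
T4·…·T1 = [2 2 10; 0 -1 3; 0 0 1]
T5·…·T1 = [6 6 30; 0 3 -9; 0 0 1]
T6·…·T1 = [-6 -6 -30; 0 3 -9; 0 0 1]
det M = -18; M⁻¹ = [-1/6 -1/3 -8; 0 1/3 3; 0 0 1]
M⁻¹ · (-99/2, -3)ᵀ = (5/4, 2)ᵀ

p = (5/4, 2)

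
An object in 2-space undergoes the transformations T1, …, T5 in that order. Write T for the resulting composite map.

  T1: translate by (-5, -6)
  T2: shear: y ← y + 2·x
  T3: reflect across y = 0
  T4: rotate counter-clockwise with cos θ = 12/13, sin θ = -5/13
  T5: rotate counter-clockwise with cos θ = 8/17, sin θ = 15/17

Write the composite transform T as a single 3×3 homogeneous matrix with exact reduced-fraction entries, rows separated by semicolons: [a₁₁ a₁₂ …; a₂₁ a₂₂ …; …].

T = [451/221 140/221 -3095/221; -202/221 -171/221 2036/221; 0 0 1]

T1 = [1 0 -5; 0 1 -6; 0 0 1]
T2·T1 = [1 0 -5; 2 1 -16; 0 0 1]
T3·…·T1 = [1 0 -5; -2 -1 16; 0 0 1]
T4·…·T1 = [2/13 -5/13 20/13; -29/13 -12/13 217/13; 0 0 1]
T5·…·T1 = [451/221 140/221 -3095/221; -202/221 -171/221 2036/221; 0 0 1]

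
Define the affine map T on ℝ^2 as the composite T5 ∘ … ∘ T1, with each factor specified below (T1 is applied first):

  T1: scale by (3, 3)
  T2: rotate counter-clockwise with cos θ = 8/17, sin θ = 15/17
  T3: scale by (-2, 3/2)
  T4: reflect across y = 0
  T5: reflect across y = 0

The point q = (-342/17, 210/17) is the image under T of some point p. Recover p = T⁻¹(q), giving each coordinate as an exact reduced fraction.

T1 = [3 0 0; 0 3 0; 0 0 1]
T2·T1 = [24/17 -45/17 0; 45/17 24/17 0; 0 0 1]
T3·…·T1 = [-48/17 90/17 0; 135/34 36/17 0; 0 0 1]
T4·…·T1 = [-48/17 90/17 0; -135/34 -36/17 0; 0 0 1]
T5·…·T1 = [-48/17 90/17 0; 135/34 36/17 0; 0 0 1]
det M = -27; M⁻¹ = [-4/51 10/51 0; 5/34 16/153 0; 0 0 1]
M⁻¹ · (-342/17, 210/17)ᵀ = (4, -5/3)ᵀ

p = (4, -5/3)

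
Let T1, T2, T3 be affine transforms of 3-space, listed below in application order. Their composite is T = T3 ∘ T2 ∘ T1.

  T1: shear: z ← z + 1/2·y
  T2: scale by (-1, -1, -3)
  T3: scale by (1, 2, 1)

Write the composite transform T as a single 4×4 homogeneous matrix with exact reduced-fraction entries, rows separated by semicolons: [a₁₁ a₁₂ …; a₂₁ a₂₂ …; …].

T1 = [1 0 0 0; 0 1 0 0; 0 1/2 1 0; 0 0 0 1]
T2·T1 = [-1 0 0 0; 0 -1 0 0; 0 -3/2 -3 0; 0 0 0 1]
T3·…·T1 = [-1 0 0 0; 0 -2 0 0; 0 -3/2 -3 0; 0 0 0 1]

T = [-1 0 0 0; 0 -2 0 0; 0 -3/2 -3 0; 0 0 0 1]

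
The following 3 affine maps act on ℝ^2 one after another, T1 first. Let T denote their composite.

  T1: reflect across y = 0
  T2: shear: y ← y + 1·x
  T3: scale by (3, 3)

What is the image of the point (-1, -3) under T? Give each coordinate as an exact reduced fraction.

T1 reflect across y = 0: (-1, -3) → (-1, 3)
T2 shear: y ← y + 1·x: (-1, 3) → (-1, 2)
T3 scale by (3, 3): (-1, 2) → (-3, 6)

T(p) = (-3, 6)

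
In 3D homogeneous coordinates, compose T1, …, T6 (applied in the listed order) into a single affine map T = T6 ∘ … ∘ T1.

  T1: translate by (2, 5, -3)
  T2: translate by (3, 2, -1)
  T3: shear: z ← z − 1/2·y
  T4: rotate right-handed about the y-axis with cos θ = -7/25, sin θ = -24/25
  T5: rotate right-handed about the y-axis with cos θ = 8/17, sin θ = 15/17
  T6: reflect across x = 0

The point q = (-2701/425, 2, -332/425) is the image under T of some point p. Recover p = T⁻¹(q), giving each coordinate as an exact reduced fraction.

T1 = [1 0 0 2; 0 1 0 5; 0 0 1 -3; 0 0 0 1]
T2·T1 = [1 0 0 5; 0 1 0 7; 0 0 1 -4; 0 0 0 1]
T3·…·T1 = [1 0 0 5; 0 1 0 7; 0 -1/2 1 -15/2; 0 0 0 1]
T4·…·T1 = [-7/25 12/25 -24/25 29/5; 0 1 0 7; 24/25 7/50 -7/25 69/10; 0 0 0 1]
T5·…·T1 = [304/425 297/850 -297/425 1499/170; 0 1 0 7; 297/425 -152/425 304/425 -159/85; 0 0 0 1]
T6·…·T1 = [-304/425 -297/850 297/425 -1499/170; 0 1 0 7; 297/425 -152/425 304/425 -159/85; 0 0 0 1]
det M = -1; M⁻¹ = [-304/425 0 297/425 -5; 0 1 0 -7; 297/425 1/2 304/425 4; 0 0 0 1]
M⁻¹ · (-2701/425, 2, -332/425)ᵀ = (-1, -5, 0)ᵀ

p = (-1, -5, 0)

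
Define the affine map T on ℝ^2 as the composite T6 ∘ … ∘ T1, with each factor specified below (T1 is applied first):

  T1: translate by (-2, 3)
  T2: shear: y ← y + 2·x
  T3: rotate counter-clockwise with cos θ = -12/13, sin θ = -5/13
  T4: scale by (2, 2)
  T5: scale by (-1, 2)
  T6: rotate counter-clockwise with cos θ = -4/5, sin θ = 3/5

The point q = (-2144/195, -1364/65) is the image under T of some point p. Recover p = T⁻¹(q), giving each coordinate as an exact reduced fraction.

T1 = [1 0 -2; 0 1 3; 0 0 1]
T2·T1 = [1 0 -2; 2 1 -1; 0 0 1]
T3·…·T1 = [-2/13 5/13 19/13; -29/13 -12/13 22/13; 0 0 1]
T4·…·T1 = [-4/13 10/13 38/13; -58/13 -24/13 44/13; 0 0 1]
T5·…·T1 = [4/13 -10/13 -38/13; -116/13 -48/13 88/13; 0 0 1]
T6·…·T1 = [332/65 184/65 -112/65; 476/65 162/65 -466/65; 0 0 1]
det M = -8; M⁻¹ = [-81/260 23/65 2; 119/130 -83/130 -3; 0 0 1]
M⁻¹ · (-2144/195, -1364/65)ᵀ = (-2, 1/3)ᵀ

p = (-2, 1/3)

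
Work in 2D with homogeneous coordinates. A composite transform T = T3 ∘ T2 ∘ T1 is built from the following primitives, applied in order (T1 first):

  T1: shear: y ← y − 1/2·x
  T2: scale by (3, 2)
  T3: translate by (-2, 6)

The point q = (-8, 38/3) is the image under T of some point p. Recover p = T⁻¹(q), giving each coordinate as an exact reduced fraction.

p = (-2, 7/3)

T1 = [1 0 0; -1/2 1 0; 0 0 1]
T2·T1 = [3 0 0; -1 2 0; 0 0 1]
T3·…·T1 = [3 0 -2; -1 2 6; 0 0 1]
det M = 6; M⁻¹ = [1/3 0 2/3; 1/6 1/2 -8/3; 0 0 1]
M⁻¹ · (-8, 38/3)ᵀ = (-2, 7/3)ᵀ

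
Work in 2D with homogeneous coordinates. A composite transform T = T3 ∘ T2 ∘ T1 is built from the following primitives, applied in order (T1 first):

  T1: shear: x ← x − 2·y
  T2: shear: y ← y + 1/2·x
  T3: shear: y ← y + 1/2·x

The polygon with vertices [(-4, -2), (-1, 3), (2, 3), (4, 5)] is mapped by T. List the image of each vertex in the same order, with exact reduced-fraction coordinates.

T1 shear: x ← x − 2·y: (-4, -2) → (0, -2); (-1, 3) → (-7, 3); (2, 3) → (-4, 3); (4, 5) → (-6, 5)
T2 shear: y ← y + 1/2·x: (0, -2) → (0, -2); (-7, 3) → (-7, -1/2); (-4, 3) → (-4, 1); (-6, 5) → (-6, 2)
T3 shear: y ← y + 1/2·x: (0, -2) → (0, -2); (-7, -1/2) → (-7, -4); (-4, 1) → (-4, -1); (-6, 2) → (-6, -1)

image vertices: (0, -2), (-7, -4), (-4, -1), (-6, -1)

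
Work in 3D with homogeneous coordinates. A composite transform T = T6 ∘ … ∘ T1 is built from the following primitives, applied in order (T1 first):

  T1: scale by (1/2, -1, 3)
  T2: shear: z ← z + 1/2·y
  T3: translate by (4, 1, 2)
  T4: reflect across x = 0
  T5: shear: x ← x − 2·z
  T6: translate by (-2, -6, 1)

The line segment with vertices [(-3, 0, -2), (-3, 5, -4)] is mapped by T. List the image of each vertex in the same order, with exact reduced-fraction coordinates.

image vertices: (7/2, -5, -3), (41/2, -10, -23/2)

T1 scale by (1/2, -1, 3): (-3, 0, -2) → (-3/2, 0, -6); (-3, 5, -4) → (-3/2, -5, -12)
T2 shear: z ← z + 1/2·y: (-3/2, 0, -6) → (-3/2, 0, -6); (-3/2, -5, -12) → (-3/2, -5, -29/2)
T3 translate by (4, 1, 2): (-3/2, 0, -6) → (5/2, 1, -4); (-3/2, -5, -29/2) → (5/2, -4, -25/2)
T4 reflect across x = 0: (5/2, 1, -4) → (-5/2, 1, -4); (5/2, -4, -25/2) → (-5/2, -4, -25/2)
T5 shear: x ← x − 2·z: (-5/2, 1, -4) → (11/2, 1, -4); (-5/2, -4, -25/2) → (45/2, -4, -25/2)
T6 translate by (-2, -6, 1): (11/2, 1, -4) → (7/2, -5, -3); (45/2, -4, -25/2) → (41/2, -10, -23/2)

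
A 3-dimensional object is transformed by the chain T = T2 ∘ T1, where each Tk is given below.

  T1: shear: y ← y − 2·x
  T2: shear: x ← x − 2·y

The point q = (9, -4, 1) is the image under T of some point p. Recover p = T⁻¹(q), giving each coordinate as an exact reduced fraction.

p = (1, -2, 1)

T1 = [1 0 0 0; -2 1 0 0; 0 0 1 0; 0 0 0 1]
T2·T1 = [5 -2 0 0; -2 1 0 0; 0 0 1 0; 0 0 0 1]
det M = 1; M⁻¹ = [1 2 0 0; 2 5 0 0; 0 0 1 0; 0 0 0 1]
M⁻¹ · (9, -4, 1)ᵀ = (1, -2, 1)ᵀ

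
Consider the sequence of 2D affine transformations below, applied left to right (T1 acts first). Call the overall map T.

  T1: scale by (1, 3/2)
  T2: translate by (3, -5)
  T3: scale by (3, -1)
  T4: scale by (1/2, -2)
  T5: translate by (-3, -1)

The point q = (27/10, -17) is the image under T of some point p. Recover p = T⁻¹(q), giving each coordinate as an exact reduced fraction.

p = (4/5, -2)

T1 = [1 0 0; 0 3/2 0; 0 0 1]
T2·T1 = [1 0 3; 0 3/2 -5; 0 0 1]
T3·…·T1 = [3 0 9; 0 -3/2 5; 0 0 1]
T4·…·T1 = [3/2 0 9/2; 0 3 -10; 0 0 1]
T5·…·T1 = [3/2 0 3/2; 0 3 -11; 0 0 1]
det M = 9/2; M⁻¹ = [2/3 0 -1; 0 1/3 11/3; 0 0 1]
M⁻¹ · (27/10, -17)ᵀ = (4/5, -2)ᵀ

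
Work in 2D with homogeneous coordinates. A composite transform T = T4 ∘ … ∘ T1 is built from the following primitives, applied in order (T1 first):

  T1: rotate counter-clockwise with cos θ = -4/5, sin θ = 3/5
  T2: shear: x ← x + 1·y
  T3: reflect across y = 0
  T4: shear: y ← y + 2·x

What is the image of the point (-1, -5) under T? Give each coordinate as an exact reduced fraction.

T1 rotate counter-clockwise with cos θ = -4/5, sin θ = 3/5: (-1, -5) → (19/5, 17/5)
T2 shear: x ← x + 1·y: (19/5, 17/5) → (36/5, 17/5)
T3 reflect across y = 0: (36/5, 17/5) → (36/5, -17/5)
T4 shear: y ← y + 2·x: (36/5, -17/5) → (36/5, 11)

T(p) = (36/5, 11)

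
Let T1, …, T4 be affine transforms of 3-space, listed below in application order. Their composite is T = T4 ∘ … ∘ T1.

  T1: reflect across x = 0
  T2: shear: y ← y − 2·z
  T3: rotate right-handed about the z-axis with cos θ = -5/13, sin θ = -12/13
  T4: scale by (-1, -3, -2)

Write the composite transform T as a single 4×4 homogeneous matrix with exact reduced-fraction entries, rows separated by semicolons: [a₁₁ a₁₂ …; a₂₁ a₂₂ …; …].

T1 = [-1 0 0 0; 0 1 0 0; 0 0 1 0; 0 0 0 1]
T2·T1 = [-1 0 0 0; 0 1 -2 0; 0 0 1 0; 0 0 0 1]
T3·…·T1 = [5/13 12/13 -24/13 0; 12/13 -5/13 10/13 0; 0 0 1 0; 0 0 0 1]
T4·…·T1 = [-5/13 -12/13 24/13 0; -36/13 15/13 -30/13 0; 0 0 -2 0; 0 0 0 1]

T = [-5/13 -12/13 24/13 0; -36/13 15/13 -30/13 0; 0 0 -2 0; 0 0 0 1]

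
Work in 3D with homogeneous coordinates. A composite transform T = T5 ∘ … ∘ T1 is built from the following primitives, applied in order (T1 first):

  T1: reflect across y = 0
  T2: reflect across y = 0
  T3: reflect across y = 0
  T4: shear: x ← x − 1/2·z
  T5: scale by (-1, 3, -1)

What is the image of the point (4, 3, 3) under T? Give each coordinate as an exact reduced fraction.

T1 reflect across y = 0: (4, 3, 3) → (4, -3, 3)
T2 reflect across y = 0: (4, -3, 3) → (4, 3, 3)
T3 reflect across y = 0: (4, 3, 3) → (4, -3, 3)
T4 shear: x ← x − 1/2·z: (4, -3, 3) → (5/2, -3, 3)
T5 scale by (-1, 3, -1): (5/2, -3, 3) → (-5/2, -9, -3)

T(p) = (-5/2, -9, -3)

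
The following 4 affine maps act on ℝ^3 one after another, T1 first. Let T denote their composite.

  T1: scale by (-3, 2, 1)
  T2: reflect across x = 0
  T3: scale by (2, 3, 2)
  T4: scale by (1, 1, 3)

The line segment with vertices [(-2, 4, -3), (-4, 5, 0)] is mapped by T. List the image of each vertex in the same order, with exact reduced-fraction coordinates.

image vertices: (-12, 24, -18), (-24, 30, 0)

T1 scale by (-3, 2, 1): (-2, 4, -3) → (6, 8, -3); (-4, 5, 0) → (12, 10, 0)
T2 reflect across x = 0: (6, 8, -3) → (-6, 8, -3); (12, 10, 0) → (-12, 10, 0)
T3 scale by (2, 3, 2): (-6, 8, -3) → (-12, 24, -6); (-12, 10, 0) → (-24, 30, 0)
T4 scale by (1, 1, 3): (-12, 24, -6) → (-12, 24, -18); (-24, 30, 0) → (-24, 30, 0)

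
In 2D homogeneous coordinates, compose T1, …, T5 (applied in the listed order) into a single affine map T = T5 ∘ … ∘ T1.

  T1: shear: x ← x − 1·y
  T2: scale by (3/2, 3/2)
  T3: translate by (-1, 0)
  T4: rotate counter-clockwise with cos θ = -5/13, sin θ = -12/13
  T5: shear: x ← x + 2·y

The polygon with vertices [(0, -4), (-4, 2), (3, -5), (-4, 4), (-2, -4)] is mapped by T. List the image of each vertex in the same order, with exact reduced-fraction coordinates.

image vertices: (-157/13, -30/13), (296/13, 105/13), (-334/13, -189/26), (389/13, 126/13), (-70/13, 6/13)

T1 shear: x ← x − 1·y: (0, -4) → (4, -4); (-4, 2) → (-6, 2); (3, -5) → (8, -5); (-4, 4) → (-8, 4); (-2, -4) → (2, -4)
T2 scale by (3/2, 3/2): (4, -4) → (6, -6); (-6, 2) → (-9, 3); (8, -5) → (12, -15/2); (-8, 4) → (-12, 6); (2, -4) → (3, -6)
T3 translate by (-1, 0): (6, -6) → (5, -6); (-9, 3) → (-10, 3); (12, -15/2) → (11, -15/2); (-12, 6) → (-13, 6); (3, -6) → (2, -6)
T4 rotate counter-clockwise with cos θ = -5/13, sin θ = -12/13: (5, -6) → (-97/13, -30/13); (-10, 3) → (86/13, 105/13); (11, -15/2) → (-145/13, -189/26); (-13, 6) → (137/13, 126/13); (2, -6) → (-82/13, 6/13)
T5 shear: x ← x + 2·y: (-97/13, -30/13) → (-157/13, -30/13); (86/13, 105/13) → (296/13, 105/13); (-145/13, -189/26) → (-334/13, -189/26); (137/13, 126/13) → (389/13, 126/13); (-82/13, 6/13) → (-70/13, 6/13)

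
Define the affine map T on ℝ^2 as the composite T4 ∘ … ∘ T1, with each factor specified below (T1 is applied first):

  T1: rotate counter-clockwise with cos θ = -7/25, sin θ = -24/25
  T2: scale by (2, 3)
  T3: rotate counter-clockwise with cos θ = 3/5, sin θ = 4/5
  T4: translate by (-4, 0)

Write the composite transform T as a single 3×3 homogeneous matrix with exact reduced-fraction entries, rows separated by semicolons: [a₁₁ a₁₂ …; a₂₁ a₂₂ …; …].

T1 = [-7/25 24/25 0; -24/25 -7/25 0; 0 0 1]
T2·T1 = [-14/25 48/25 0; -72/25 -21/25 0; 0 0 1]
T3·…·T1 = [246/125 228/125 0; -272/125 129/125 0; 0 0 1]
T4·…·T1 = [246/125 228/125 -4; -272/125 129/125 0; 0 0 1]

T = [246/125 228/125 -4; -272/125 129/125 0; 0 0 1]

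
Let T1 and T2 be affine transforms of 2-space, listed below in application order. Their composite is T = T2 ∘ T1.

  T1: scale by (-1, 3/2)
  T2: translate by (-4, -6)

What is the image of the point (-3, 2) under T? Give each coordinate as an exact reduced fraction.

T1 scale by (-1, 3/2): (-3, 2) → (3, 3)
T2 translate by (-4, -6): (3, 3) → (-1, -3)

T(p) = (-1, -3)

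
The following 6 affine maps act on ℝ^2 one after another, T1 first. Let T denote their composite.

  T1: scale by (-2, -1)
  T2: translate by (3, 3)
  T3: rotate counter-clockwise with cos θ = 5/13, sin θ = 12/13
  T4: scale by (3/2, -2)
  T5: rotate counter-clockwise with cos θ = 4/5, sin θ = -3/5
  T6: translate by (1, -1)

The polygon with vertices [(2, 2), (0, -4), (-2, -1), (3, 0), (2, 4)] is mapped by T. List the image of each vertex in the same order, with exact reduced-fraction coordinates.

T1 scale by (-2, -1): (2, 2) → (-4, -2); (0, -4) → (0, 4); (-2, -1) → (4, 1); (3, 0) → (-6, 0); (2, 4) → (-4, -4)
T2 translate by (3, 3): (-4, -2) → (-1, 1); (0, 4) → (3, 7); (4, 1) → (7, 4); (-6, 0) → (-3, 3); (-4, -4) → (-1, -1)
T3 rotate counter-clockwise with cos θ = 5/13, sin θ = 12/13: (-1, 1) → (-17/13, -7/13); (3, 7) → (-69/13, 71/13); (7, 4) → (-1, 8); (-3, 3) → (-51/13, -21/13); (-1, -1) → (7/13, -17/13)
T4 scale by (3/2, -2): (-17/13, -7/13) → (-51/26, 14/13); (-69/13, 71/13) → (-207/26, -142/13); (-1, 8) → (-3/2, -16); (-51/13, -21/13) → (-153/26, 42/13); (7/13, -17/13) → (21/26, 34/13)
T5 rotate counter-clockwise with cos θ = 4/5, sin θ = -3/5: (-51/26, 14/13) → (-12/13, 53/26); (-207/26, -142/13) → (-168/13, -103/26); (-3/2, -16) → (-54/5, -119/10); (-153/26, 42/13) → (-36/13, 159/26); (21/26, 34/13) → (144/65, 209/130)
T6 translate by (1, -1): (-12/13, 53/26) → (1/13, 27/26); (-168/13, -103/26) → (-155/13, -129/26); (-54/5, -119/10) → (-49/5, -129/10); (-36/13, 159/26) → (-23/13, 133/26); (144/65, 209/130) → (209/65, 79/130)

image vertices: (1/13, 27/26), (-155/13, -129/26), (-49/5, -129/10), (-23/13, 133/26), (209/65, 79/130)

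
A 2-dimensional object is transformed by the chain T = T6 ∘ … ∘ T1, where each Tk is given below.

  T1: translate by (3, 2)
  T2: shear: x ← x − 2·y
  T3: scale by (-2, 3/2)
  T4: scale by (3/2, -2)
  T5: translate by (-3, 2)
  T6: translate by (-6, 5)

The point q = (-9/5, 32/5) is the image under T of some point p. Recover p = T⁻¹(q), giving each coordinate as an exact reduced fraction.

p = (-5, -9/5)

T1 = [1 0 3; 0 1 2; 0 0 1]
T2·T1 = [1 -2 -1; 0 1 2; 0 0 1]
T3·…·T1 = [-2 4 2; 0 3/2 3; 0 0 1]
T4·…·T1 = [-3 6 3; 0 -3 -6; 0 0 1]
T5·…·T1 = [-3 6 0; 0 -3 -4; 0 0 1]
T6·…·T1 = [-3 6 -6; 0 -3 1; 0 0 1]
det M = 9; M⁻¹ = [-1/3 -2/3 -4/3; 0 -1/3 1/3; 0 0 1]
M⁻¹ · (-9/5, 32/5)ᵀ = (-5, -9/5)ᵀ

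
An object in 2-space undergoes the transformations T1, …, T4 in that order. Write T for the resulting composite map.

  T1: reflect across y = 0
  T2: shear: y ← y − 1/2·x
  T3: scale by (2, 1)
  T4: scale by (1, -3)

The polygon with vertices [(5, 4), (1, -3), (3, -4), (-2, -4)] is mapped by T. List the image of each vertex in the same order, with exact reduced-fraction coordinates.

T1 reflect across y = 0: (5, 4) → (5, -4); (1, -3) → (1, 3); (3, -4) → (3, 4); (-2, -4) → (-2, 4)
T2 shear: y ← y − 1/2·x: (5, -4) → (5, -13/2); (1, 3) → (1, 5/2); (3, 4) → (3, 5/2); (-2, 4) → (-2, 5)
T3 scale by (2, 1): (5, -13/2) → (10, -13/2); (1, 5/2) → (2, 5/2); (3, 5/2) → (6, 5/2); (-2, 5) → (-4, 5)
T4 scale by (1, -3): (10, -13/2) → (10, 39/2); (2, 5/2) → (2, -15/2); (6, 5/2) → (6, -15/2); (-4, 5) → (-4, -15)

image vertices: (10, 39/2), (2, -15/2), (6, -15/2), (-4, -15)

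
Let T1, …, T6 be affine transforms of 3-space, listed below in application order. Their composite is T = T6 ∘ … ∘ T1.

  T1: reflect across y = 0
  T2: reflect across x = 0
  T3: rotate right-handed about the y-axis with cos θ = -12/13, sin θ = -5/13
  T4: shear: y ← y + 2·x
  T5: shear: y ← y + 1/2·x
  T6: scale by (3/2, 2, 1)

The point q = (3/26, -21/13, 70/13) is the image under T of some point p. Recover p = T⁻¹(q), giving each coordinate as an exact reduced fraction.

p = (-2, 1, -5)

T1 = [1 0 0 0; 0 -1 0 0; 0 0 1 0; 0 0 0 1]
T2·T1 = [-1 0 0 0; 0 -1 0 0; 0 0 1 0; 0 0 0 1]
T3·…·T1 = [12/13 0 -5/13 0; 0 -1 0 0; -5/13 0 -12/13 0; 0 0 0 1]
T4·…·T1 = [12/13 0 -5/13 0; 24/13 -1 -10/13 0; -5/13 0 -12/13 0; 0 0 0 1]
T5·…·T1 = [12/13 0 -5/13 0; 30/13 -1 -25/26 0; -5/13 0 -12/13 0; 0 0 0 1]
T6·…·T1 = [18/13 0 -15/26 0; 60/13 -2 -25/13 0; -5/13 0 -12/13 0; 0 0 0 1]
det M = 3; M⁻¹ = [8/13 0 -5/13 0; 5/3 -1/2 0 0; -10/39 0 -12/13 0; 0 0 0 1]
M⁻¹ · (3/26, -21/13, 70/13)ᵀ = (-2, 1, -5)ᵀ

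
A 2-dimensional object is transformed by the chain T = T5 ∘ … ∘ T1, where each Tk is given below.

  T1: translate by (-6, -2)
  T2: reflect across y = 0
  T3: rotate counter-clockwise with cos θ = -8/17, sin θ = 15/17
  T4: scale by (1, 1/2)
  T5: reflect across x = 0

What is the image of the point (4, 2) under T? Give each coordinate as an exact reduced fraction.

T1 translate by (-6, -2): (4, 2) → (-2, 0)
T2 reflect across y = 0: (-2, 0) → (-2, 0)
T3 rotate counter-clockwise with cos θ = -8/17, sin θ = 15/17: (-2, 0) → (16/17, -30/17)
T4 scale by (1, 1/2): (16/17, -30/17) → (16/17, -15/17)
T5 reflect across x = 0: (16/17, -15/17) → (-16/17, -15/17)

T(p) = (-16/17, -15/17)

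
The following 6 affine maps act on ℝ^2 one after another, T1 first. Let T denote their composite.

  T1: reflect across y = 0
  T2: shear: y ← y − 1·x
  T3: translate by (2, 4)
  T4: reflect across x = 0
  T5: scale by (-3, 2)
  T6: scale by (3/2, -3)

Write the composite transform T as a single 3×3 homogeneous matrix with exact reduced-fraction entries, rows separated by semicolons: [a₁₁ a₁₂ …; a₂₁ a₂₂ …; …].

T1 = [1 0 0; 0 -1 0; 0 0 1]
T2·T1 = [1 0 0; -1 -1 0; 0 0 1]
T3·…·T1 = [1 0 2; -1 -1 4; 0 0 1]
T4·…·T1 = [-1 0 -2; -1 -1 4; 0 0 1]
T5·…·T1 = [3 0 6; -2 -2 8; 0 0 1]
T6·…·T1 = [9/2 0 9; 6 6 -24; 0 0 1]

T = [9/2 0 9; 6 6 -24; 0 0 1]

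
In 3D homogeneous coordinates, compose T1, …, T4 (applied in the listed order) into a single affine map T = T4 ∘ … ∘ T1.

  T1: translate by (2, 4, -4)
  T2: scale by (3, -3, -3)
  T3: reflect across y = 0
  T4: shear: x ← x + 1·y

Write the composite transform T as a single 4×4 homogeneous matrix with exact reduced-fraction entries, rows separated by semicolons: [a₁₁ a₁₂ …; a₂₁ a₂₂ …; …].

T = [3 3 0 18; 0 3 0 12; 0 0 -3 12; 0 0 0 1]

T1 = [1 0 0 2; 0 1 0 4; 0 0 1 -4; 0 0 0 1]
T2·T1 = [3 0 0 6; 0 -3 0 -12; 0 0 -3 12; 0 0 0 1]
T3·…·T1 = [3 0 0 6; 0 3 0 12; 0 0 -3 12; 0 0 0 1]
T4·…·T1 = [3 3 0 18; 0 3 0 12; 0 0 -3 12; 0 0 0 1]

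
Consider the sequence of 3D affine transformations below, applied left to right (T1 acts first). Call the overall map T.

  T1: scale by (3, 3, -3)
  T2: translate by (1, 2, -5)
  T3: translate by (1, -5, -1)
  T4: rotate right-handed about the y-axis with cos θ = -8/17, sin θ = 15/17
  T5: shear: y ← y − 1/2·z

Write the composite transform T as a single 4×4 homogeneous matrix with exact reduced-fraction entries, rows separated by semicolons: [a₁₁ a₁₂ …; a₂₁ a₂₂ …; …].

T1 = [3 0 0 0; 0 3 0 0; 0 0 -3 0; 0 0 0 1]
T2·T1 = [3 0 0 1; 0 3 0 2; 0 0 -3 -5; 0 0 0 1]
T3·…·T1 = [3 0 0 2; 0 3 0 -3; 0 0 -3 -6; 0 0 0 1]
T4·…·T1 = [-24/17 0 -45/17 -106/17; 0 3 0 -3; -45/17 0 24/17 18/17; 0 0 0 1]
T5·…·T1 = [-24/17 0 -45/17 -106/17; 45/34 3 -12/17 -60/17; -45/17 0 24/17 18/17; 0 0 0 1]

T = [-24/17 0 -45/17 -106/17; 45/34 3 -12/17 -60/17; -45/17 0 24/17 18/17; 0 0 0 1]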